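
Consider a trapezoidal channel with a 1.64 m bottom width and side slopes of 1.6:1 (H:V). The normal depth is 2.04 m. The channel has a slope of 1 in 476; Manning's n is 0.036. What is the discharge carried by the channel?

Q = 13.3 m³/s

With bottom width b = 1.64 m and side slope z = 1.6: A = (b + zy)y = (1.64 + 1.6×2.04)×2.04 = 10 m²; P = b + 2y√(1+z²) = 1.64 + 2×2.04×1.887 = 9.338 m.
Hydraulic radius R = A/P = 10/9.338 = 1.071 m.
Manning's equation: Q = (1/n) A R^(2/3) S^(1/2) = (1/0.036) × 10 × 1.071^(2/3) × 0.002101^(1/2) = 13.3 m³/s.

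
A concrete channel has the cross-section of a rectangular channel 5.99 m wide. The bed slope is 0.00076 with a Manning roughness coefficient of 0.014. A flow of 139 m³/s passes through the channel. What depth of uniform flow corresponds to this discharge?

Manning's equation rearranged: A R^(2/3) = nQ / (1·√S) = 0.014 × 139 / (√0.00076) = 70.59.
At y = 5.17 m: A R^(2/3) = 47.45 — low.
At y = 7.84 m: A R^(2/3) = 78.64 — high.
At y = 7.16 m: A R^(2/3) = 70.59 — matches.

y_n = 7.16 m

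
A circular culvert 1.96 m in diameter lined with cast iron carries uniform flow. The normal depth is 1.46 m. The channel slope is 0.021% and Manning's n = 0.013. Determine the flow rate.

For a circular section of diameter D = 1.96 m at depth y = 1.46 m, the central angle is θ = 2 arccos(1 − 2y/D) = 4.165 rad. Then A = (D²/8)(θ − sin θ) = 2.41 m² and P = Dθ/2 = 4.082 m.
Hydraulic radius R = A/P = 2.41/4.082 = 0.5905 m.
Manning's equation: Q = (1/n) A R^(2/3) S^(1/2) = (1/0.013) × 2.41 × 0.5905^(2/3) × 0.00021^(1/2) = 1.89 m³/s.

Q = 1.89 m³/s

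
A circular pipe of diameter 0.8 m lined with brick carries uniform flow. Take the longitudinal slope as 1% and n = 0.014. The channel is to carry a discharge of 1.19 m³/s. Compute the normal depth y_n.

Manning's equation rearranged: A R^(2/3) = nQ / (1·√S) = 0.014 × 1.19 / (√0.01) = 0.1666.
Trying y = 0.517 m: A R^(2/3) = 0.129 — too small.
Trying y = 0.744 m: A R^(2/3) = 0.1848 — too large.
Trying y = 0.635 m: A R^(2/3) = 0.1667 — close enough.

y_n = 0.635 m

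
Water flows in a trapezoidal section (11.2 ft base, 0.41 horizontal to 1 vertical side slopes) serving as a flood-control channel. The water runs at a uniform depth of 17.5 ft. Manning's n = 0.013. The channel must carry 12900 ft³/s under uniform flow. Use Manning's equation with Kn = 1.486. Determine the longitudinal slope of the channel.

S = 0.01

With bottom width b = 11.2 ft and side slope z = 0.41: A = (b + zy)y = (11.2 + 0.41×17.5)×17.5 = 321.6 ft²; P = b + 2y√(1+z²) = 11.2 + 2×17.5×1.081 = 49.03 ft.
Hydraulic radius R = A/P = 321.6/49.03 = 6.559 ft.
From Manning's equation, S = [nQ / (1.486 A R^(2/3))]² = [0.013 × 12900 / (1.486 × 321.6 × 6.559^(2/3))]² = 0.01.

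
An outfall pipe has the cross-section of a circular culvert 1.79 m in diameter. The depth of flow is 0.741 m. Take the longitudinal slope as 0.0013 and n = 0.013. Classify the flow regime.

subcritical

For a circular section of diameter D = 1.79 m at depth y = 0.741 m, the central angle is θ = 2 arccos(1 − 2y/D) = 2.796 rad. Then A = (D²/8)(θ − sin θ) = 0.984 m² and P = Dθ/2 = 2.502 m.
Hydraulic radius R = A/P = 0.984/2.502 = 0.3932 m.
V = (1/n) R^(2/3) √S = (1/0.013) × 0.3932^(2/3) × √0.0013 = 1.489 m/s. Hydraulic depth D_h = A/T = 0.984/1.763 = 0.558 m.
Froude number Fr = V/√(g·D_h) = 1.489/√(9.81×0.558) = 0.636, which is less than 1, so the flow is subcritical.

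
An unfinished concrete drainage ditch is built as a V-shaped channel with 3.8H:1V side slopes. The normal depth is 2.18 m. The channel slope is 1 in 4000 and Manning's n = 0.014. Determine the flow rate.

Q = 21.1 m³/s

For a triangular section with side slope z = 3.8: A = zy² = 3.8×2.18² = 18.06 m²; P = 2y√(1+z²) = 2×2.18×3.929 = 17.13 m.
Hydraulic radius R = A/P = 18.06/17.13 = 1.054 m.
Manning's equation: Q = (1/n) A R^(2/3) S^(1/2) = (1/0.014) × 18.06 × 1.054^(2/3) × 0.00025^(1/2) = 21.1 m³/s.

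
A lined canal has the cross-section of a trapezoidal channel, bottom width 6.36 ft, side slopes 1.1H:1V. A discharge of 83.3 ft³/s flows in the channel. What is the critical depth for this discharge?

At critical depth, Q² T / (g A³) = 1, i.e. A³/T = Q²/g = 83.3²/32.2 = 215.5.
Trying y = 2.01 ft: A³/T = 474.2 — high.
Trying y = 1.59 ft: A³/T = 217.4 — matches.

y_c = 1.59 ft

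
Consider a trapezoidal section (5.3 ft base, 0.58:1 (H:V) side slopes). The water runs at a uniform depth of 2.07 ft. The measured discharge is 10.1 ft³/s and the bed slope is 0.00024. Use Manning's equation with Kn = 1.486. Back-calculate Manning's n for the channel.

n = 0.0372

With bottom width b = 5.3 ft and side slope z = 0.58: A = (b + zy)y = (5.3 + 0.58×2.07)×2.07 = 13.46 ft²; P = b + 2y√(1+z²) = 5.3 + 2×2.07×1.156 = 10.09 ft.
Hydraulic radius R = A/P = 13.46/10.09 = 1.334 ft.
Rearranging Manning's equation: n = (1.486/Q) A R^(2/3) S^(1/2) = (1.486/10.1) × 13.46 × 1.334^(2/3) × √0.00024 = 0.0372.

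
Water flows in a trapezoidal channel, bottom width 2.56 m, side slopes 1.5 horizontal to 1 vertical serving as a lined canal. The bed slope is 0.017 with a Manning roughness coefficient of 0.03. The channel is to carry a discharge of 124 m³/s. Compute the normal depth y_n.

y_n = 2.99 m

Manning's equation rearranged: A R^(2/3) = nQ / (1·√S) = 0.03 × 124 / (√0.017) = 28.53.
Try y = 2.52 m: A R^(2/3) = 19.73 — low.
Try y = 3.46 m: A R^(2/3) = 39.44 — high.
Try y = 2.99 m: A R^(2/3) = 28.56 — close enough.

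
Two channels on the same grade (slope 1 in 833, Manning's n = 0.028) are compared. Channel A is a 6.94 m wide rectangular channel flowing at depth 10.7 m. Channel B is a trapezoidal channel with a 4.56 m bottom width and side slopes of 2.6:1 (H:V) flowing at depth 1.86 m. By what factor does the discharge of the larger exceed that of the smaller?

Channel A: Flow area A = b·y = 6.94 × 10.7 = 74.26 m². Wetted perimeter P = b + 2y = 6.94 + 2×10.7 = 28.34 m. Hydraulic radius R = A/P = 74.26/28.34 = 2.62 m. Q_A = (1/0.028)·74.26·2.62^(2/3)·√0.0012 = 174.6 m³/s.
Channel B: With bottom width b = 4.56 m and side slope z = 2.6: A = (b + zy)y = (4.56 + 2.6×1.86)×1.86 = 17.48 m²; P = b + 2y√(1+z²) = 4.56 + 2×1.86×2.786 = 14.92 m. Hydraulic radius R = A/P = 17.48/14.92 = 1.171 m. Q_B = (1/0.028)·17.48·1.171^(2/3)·√0.0012 = 24.03 m³/s.
The larger discharge is 174.6 m³/s and the smaller is 24.03 m³/s; the ratio is 7.27.

7.27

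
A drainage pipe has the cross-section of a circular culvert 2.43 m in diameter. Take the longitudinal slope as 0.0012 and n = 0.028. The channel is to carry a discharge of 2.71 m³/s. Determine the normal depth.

Manning's equation rearranged: A R^(2/3) = nQ / (1·√S) = 0.028 × 2.71 / (√0.0012) = 2.19.
Trying y = 1.13 m: A R^(2/3) = 1.468 — too small.
Trying y = 1.84 m: A R^(2/3) = 3.067 — too large.
Trying y = 1.44 m: A R^(2/3) = 2.193 — ≈ 2.19.

y_n = 1.44 m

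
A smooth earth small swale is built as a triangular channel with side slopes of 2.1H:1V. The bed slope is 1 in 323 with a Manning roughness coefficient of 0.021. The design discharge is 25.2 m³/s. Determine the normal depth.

Manning's equation rearranged: A R^(2/3) = nQ / (1·√S) = 0.021 × 25.2 / (√0.003096) = 9.511.
Try y = 2.36 m: A R^(2/3) = 12.2 — over.
Try y = 1.65 m: A R^(2/3) = 4.698 — short.
Try y = 2.15 m: A R^(2/3) = 9.516 — ≈ 9.511.

y_n = 2.15 m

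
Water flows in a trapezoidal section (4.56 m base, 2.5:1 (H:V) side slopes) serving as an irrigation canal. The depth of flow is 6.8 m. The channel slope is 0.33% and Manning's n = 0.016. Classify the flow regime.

supercritical

With bottom width b = 4.56 m and side slope z = 2.5: A = (b + zy)y = (4.56 + 2.5×6.8)×6.8 = 146.6 m²; P = b + 2y√(1+z²) = 4.56 + 2×6.8×2.693 = 41.18 m.
Hydraulic radius R = A/P = 146.6/41.18 = 3.56 m.
V = (1/n) R^(2/3) √S = (1/0.016) × 3.56^(2/3) × √0.0033 = 8.371 m/s. Hydraulic depth D_h = A/T = 146.6/38.56 = 3.802 m.
Froude number Fr = V/√(g·D_h) = 8.371/√(9.81×3.802) = 1.37, which is greater than 1, so the flow is supercritical.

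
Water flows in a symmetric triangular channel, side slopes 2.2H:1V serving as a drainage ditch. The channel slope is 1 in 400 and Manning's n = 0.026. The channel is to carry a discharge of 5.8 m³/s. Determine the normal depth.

y_n = 1.37 m

Manning's equation rearranged: A R^(2/3) = nQ / (1·√S) = 0.026 × 5.8 / (√0.0025) = 3.016.
Try y = 1.69 m: A R^(2/3) = 5.275 — high.
Try y = 0.981 m: A R^(2/3) = 1.237 — low.
Try y = 1.37 m: A R^(2/3) = 3.014 — matches.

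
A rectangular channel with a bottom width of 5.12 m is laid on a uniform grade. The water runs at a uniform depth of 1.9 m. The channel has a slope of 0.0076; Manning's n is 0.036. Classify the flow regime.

subcritical

Flow area A = b·y = 5.12 × 1.9 = 9.728 m². Wetted perimeter P = b + 2y = 5.12 + 2×1.9 = 8.92 m.
Hydraulic radius R = A/P = 9.728/8.92 = 1.091 m.
V = (1/n) R^(2/3) √S = (1/0.036) × 1.091^(2/3) × √0.0076 = 2.566 m/s. Hydraulic depth D_h = A/T = 9.728/5.12 = 1.9 m.
Froude number Fr = V/√(g·D_h) = 2.566/√(9.81×1.9) = 0.594, which is less than 1, so the flow is subcritical.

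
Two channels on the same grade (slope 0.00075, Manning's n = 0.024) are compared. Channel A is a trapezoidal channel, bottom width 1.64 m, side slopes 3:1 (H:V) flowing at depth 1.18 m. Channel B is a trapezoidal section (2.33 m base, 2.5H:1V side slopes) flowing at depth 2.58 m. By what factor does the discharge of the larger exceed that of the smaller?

6.04

Channel A: With bottom width b = 1.64 m and side slope z = 3: A = (b + zy)y = (1.64 + 3×1.18)×1.18 = 6.112 m²; P = b + 2y√(1+z²) = 1.64 + 2×1.18×3.162 = 9.103 m. Hydraulic radius R = A/P = 6.112/9.103 = 0.6715 m. Q_A = (1/0.024)·6.112·0.6715^(2/3)·√0.00075 = 5.348 m³/s.
Channel B: With bottom width b = 2.33 m and side slope z = 2.5: A = (b + zy)y = (2.33 + 2.5×2.58)×2.58 = 22.65 m²; P = b + 2y√(1+z²) = 2.33 + 2×2.58×2.693 = 16.22 m. Hydraulic radius R = A/P = 22.65/16.22 = 1.396 m. Q_B = (1/0.024)·22.65·1.396^(2/3)·√0.00075 = 32.29 m³/s.
The larger discharge is 32.29 m³/s and the smaller is 5.348 m³/s; the ratio is 6.04.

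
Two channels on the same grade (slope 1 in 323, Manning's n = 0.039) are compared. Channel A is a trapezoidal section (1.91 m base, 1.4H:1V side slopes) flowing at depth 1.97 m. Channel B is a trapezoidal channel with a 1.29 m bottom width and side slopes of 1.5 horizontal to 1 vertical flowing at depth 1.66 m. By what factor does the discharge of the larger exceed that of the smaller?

1.68

Channel A: With bottom width b = 1.91 m and side slope z = 1.4: A = (b + zy)y = (1.91 + 1.4×1.97)×1.97 = 9.196 m²; P = b + 2y√(1+z²) = 1.91 + 2×1.97×1.72 = 8.689 m. Hydraulic radius R = A/P = 9.196/8.689 = 1.058 m. Q_A = (1/0.039)·9.196·1.058^(2/3)·√0.003096 = 13.63 m³/s.
Channel B: With bottom width b = 1.29 m and side slope z = 1.5: A = (b + zy)y = (1.29 + 1.5×1.66)×1.66 = 6.275 m²; P = b + 2y√(1+z²) = 1.29 + 2×1.66×1.803 = 7.275 m. Hydraulic radius R = A/P = 6.275/7.275 = 0.8625 m. Q_B = (1/0.039)·6.275·0.8625^(2/3)·√0.003096 = 8.112 m³/s.
The larger discharge is 13.63 m³/s and the smaller is 8.112 m³/s; the ratio is 1.68.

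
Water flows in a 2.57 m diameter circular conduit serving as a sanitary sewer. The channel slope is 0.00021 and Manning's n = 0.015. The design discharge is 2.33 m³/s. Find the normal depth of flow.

y_n = 1.47 m

Manning's equation rearranged: A R^(2/3) = nQ / (1·√S) = 0.015 × 2.33 / (√0.00021) = 2.412.
Try y = 1.75 m: A R^(2/3) = 3.117 — too large.
Try y = 1.01 m: A R^(2/3) = 1.26 — too small.
Try y = 1.47 m: A R^(2/3) = 2.409 — matches.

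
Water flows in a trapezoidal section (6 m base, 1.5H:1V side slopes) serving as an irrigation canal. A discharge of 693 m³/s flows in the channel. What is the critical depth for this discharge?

At critical depth, Q² T / (g A³) = 1, i.e. A³/T = Q²/g = 693²/9.81 = 48960.
Trying y = 5.23 m: A³/T = 17500 — short.
Trying y = 7.66 m: A³/T = 82980 — over.
Trying y = 6.74 m: A³/T = 48820 — ≈ 48960.

y_c = 6.74 m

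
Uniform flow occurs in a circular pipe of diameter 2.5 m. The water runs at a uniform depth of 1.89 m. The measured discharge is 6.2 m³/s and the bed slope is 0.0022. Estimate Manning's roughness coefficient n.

For a circular section of diameter D = 2.5 m at depth y = 1.89 m, the central angle is θ = 2 arccos(1 − 2y/D) = 4.217 rad. Then A = (D²/8)(θ − sin θ) = 3.981 m² and P = Dθ/2 = 5.271 m.
Hydraulic radius R = A/P = 3.981/5.271 = 0.7554 m.
Rearranging Manning's equation: n = (1/Q) A R^(2/3) S^(1/2) = (1/6.2) × 3.981 × 0.7554^(2/3) × √0.0022 = 0.025.

n = 0.025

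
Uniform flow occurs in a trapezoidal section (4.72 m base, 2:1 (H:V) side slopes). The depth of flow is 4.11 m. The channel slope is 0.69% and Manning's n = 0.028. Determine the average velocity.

With bottom width b = 4.72 m and side slope z = 2: A = (b + zy)y = (4.72 + 2×4.11)×4.11 = 53.18 m²; P = b + 2y√(1+z²) = 4.72 + 2×4.11×2.236 = 23.1 m.
Hydraulic radius R = A/P = 53.18/23.1 = 2.302 m.
From Manning's equation, V = (1/n) R^(2/3) S^(1/2) = (1/0.028) × 2.302^(2/3) × 0.0069^(1/2) = 5.17 m/s.

V = 5.17 m/s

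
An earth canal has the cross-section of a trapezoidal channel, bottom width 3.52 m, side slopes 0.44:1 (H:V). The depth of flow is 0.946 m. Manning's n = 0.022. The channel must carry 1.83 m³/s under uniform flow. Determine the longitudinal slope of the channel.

With bottom width b = 3.52 m and side slope z = 0.44: A = (b + zy)y = (3.52 + 0.44×0.946)×0.946 = 3.724 m²; P = b + 2y√(1+z²) = 3.52 + 2×0.946×1.093 = 5.587 m.
Hydraulic radius R = A/P = 3.724/5.587 = 0.6665 m.
From Manning's equation, S = [nQ / (1 A R^(2/3))]² = [0.022 × 1.83 / (1 × 3.724 × 0.6665^(2/3))]² = 0.000201.

S = 0.000201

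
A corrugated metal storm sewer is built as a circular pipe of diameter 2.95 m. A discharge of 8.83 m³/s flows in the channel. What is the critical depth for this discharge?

At critical depth, Q² T / (g A³) = 1, i.e. A³/T = Q²/g = 8.83²/9.81 = 7.948.
Try y = 1.44 m: A³/T = 12.34 — too large.
Try y = 1.09 m: A³/T = 4.243 — too small.
Try y = 1.28 m: A³/T = 7.866 — close enough.

y_c = 1.28 m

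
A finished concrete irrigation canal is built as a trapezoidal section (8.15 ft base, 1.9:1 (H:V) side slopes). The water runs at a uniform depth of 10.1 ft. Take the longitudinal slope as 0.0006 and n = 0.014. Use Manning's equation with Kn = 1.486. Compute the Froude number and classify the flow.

With bottom width b = 8.15 ft and side slope z = 1.9: A = (b + zy)y = (8.15 + 1.9×10.1)×10.1 = 276.1 ft²; P = b + 2y√(1+z²) = 8.15 + 2×10.1×2.147 = 51.52 ft.
Hydraulic radius R = A/P = 276.1/51.52 = 5.36 ft.
V = (1.486/n) R^(2/3) √S = (1.486/0.014) × 5.36^(2/3) × √0.0006 = 7.963 ft/s. Hydraulic depth D_h = A/T = 276.1/46.53 = 5.935 ft.
Froude number Fr = V/√(g·D_h) = 7.963/√(32.2×5.935) = 0.576, which is less than 1, so the flow is subcritical.

subcritical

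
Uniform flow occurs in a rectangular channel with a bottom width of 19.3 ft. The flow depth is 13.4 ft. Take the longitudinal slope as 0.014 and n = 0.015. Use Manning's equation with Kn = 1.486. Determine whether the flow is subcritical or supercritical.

Flow area A = b·y = 19.3 × 13.4 = 258.6 ft². Wetted perimeter P = b + 2y = 19.3 + 2×13.4 = 46.1 ft.
Hydraulic radius R = A/P = 258.6/46.1 = 5.61 ft.
V = (1.486/n) R^(2/3) √S = (1.486/0.015) × 5.61^(2/3) × √0.014 = 37.01 ft/s. Hydraulic depth D_h = A/T = 258.6/19.3 = 13.4 ft.
Froude number Fr = V/√(g·D_h) = 37.01/√(32.2×13.4) = 1.78, which is greater than 1, so the flow is supercritical.

supercritical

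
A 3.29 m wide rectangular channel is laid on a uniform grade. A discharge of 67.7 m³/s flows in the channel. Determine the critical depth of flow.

y_c = 3.51 m

For a rectangular channel, critical depth y_c = (q²/g)^(1/3) where q = Q/b = 67.7/3.29 = 20.58 m²/s.
So y_c = (20.58²/9.81)^(1/3) = 3.51 m.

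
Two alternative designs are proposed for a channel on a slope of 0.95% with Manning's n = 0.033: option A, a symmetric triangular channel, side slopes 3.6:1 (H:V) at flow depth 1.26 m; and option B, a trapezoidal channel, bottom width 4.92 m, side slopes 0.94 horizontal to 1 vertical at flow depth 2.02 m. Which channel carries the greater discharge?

channel B

Channel A: For a triangular section with side slope z = 3.6: A = zy² = 3.6×1.26² = 5.715 m²; P = 2y√(1+z²) = 2×1.26×3.736 = 9.415 m. Hydraulic radius R = A/P = 5.715/9.415 = 0.607 m. Q_A = (1/0.033)·5.715·0.607^(2/3)·√0.0095 = 12.1 m³/s.
Channel B: With bottom width b = 4.92 m and side slope z = 0.94: A = (b + zy)y = (4.92 + 0.94×2.02)×2.02 = 13.77 m²; P = b + 2y√(1+z²) = 4.92 + 2×2.02×1.372 = 10.46 m. Hydraulic radius R = A/P = 13.77/10.46 = 1.316 m. Q_B = (1/0.033)·13.77·1.316^(2/3)·√0.0095 = 48.86 m³/s.
Q_A = 12.1 m³/s vs Q_B = 48.86 m³/s, so channel B carries more.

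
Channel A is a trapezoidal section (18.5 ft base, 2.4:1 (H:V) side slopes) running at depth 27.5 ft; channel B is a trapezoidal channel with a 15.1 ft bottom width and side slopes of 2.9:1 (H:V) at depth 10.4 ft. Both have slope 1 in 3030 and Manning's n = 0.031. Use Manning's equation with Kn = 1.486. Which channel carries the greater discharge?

channel A

Channel A: With bottom width b = 18.5 ft and side slope z = 2.4: A = (b + zy)y = (18.5 + 2.4×27.5)×27.5 = 2324 ft²; P = b + 2y√(1+z²) = 18.5 + 2×27.5×2.6 = 161.5 ft. Hydraulic radius R = A/P = 2324/161.5 = 14.39 ft. Q_A = (1.486/0.031)·2324·14.39^(2/3)·√0.00033 = 11970 ft³/s.
Channel B: With bottom width b = 15.1 ft and side slope z = 2.9: A = (b + zy)y = (15.1 + 2.9×10.4)×10.4 = 470.7 ft²; P = b + 2y√(1+z²) = 15.1 + 2×10.4×3.068 = 78.91 ft. Hydraulic radius R = A/P = 470.7/78.91 = 5.965 ft. Q_B = (1.486/0.031)·470.7·5.965^(2/3)·√0.00033 = 1348 ft³/s.
Q_A = 11970 ft³/s vs Q_B = 1348 ft³/s, so channel A carries more.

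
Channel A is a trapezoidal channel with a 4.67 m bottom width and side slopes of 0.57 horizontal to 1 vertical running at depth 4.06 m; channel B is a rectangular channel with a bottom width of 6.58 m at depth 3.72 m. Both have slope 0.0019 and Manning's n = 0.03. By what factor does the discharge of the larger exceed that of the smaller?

Channel A: With bottom width b = 4.67 m and side slope z = 0.57: A = (b + zy)y = (4.67 + 0.57×4.06)×4.06 = 28.36 m²; P = b + 2y√(1+z²) = 4.67 + 2×4.06×1.151 = 14.02 m. Hydraulic radius R = A/P = 28.36/14.02 = 2.023 m. Q_A = (1/0.03)·28.36·2.023^(2/3)·√0.0019 = 65.9 m³/s.
Channel B: Flow area A = b·y = 6.58 × 3.72 = 24.48 m². Wetted perimeter P = b + 2y = 6.58 + 2×3.72 = 14.02 m. Hydraulic radius R = A/P = 24.48/14.02 = 1.746 m. Q_B = (1/0.03)·24.48·1.746^(2/3)·√0.0019 = 51.57 m³/s.
The larger discharge is 65.9 m³/s and the smaller is 51.57 m³/s; the ratio is 1.28.

1.28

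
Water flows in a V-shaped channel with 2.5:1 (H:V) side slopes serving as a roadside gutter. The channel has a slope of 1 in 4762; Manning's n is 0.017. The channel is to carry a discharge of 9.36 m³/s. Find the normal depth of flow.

y_n = 2.11 m

Manning's equation rearranged: A R^(2/3) = nQ / (1·√S) = 0.017 × 9.36 / (√0.00021) = 10.98.
At y = 1.68 m: A R^(2/3) = 5.978 — low.
At y = 2.11 m: A R^(2/3) = 10.98 — matches.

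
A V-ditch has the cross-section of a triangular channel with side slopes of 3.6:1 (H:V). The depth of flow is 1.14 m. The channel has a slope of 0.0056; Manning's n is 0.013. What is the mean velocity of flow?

V = 3.86 m/s

For a triangular section with side slope z = 3.6: A = zy² = 3.6×1.14² = 4.679 m²; P = 2y√(1+z²) = 2×1.14×3.736 = 8.519 m.
Hydraulic radius R = A/P = 4.679/8.519 = 0.5492 m.
From Manning's equation, V = (1/n) R^(2/3) S^(1/2) = (1/0.013) × 0.5492^(2/3) × 0.0056^(1/2) = 3.86 m/s.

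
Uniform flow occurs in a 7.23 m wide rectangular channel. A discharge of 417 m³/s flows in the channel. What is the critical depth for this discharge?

For a rectangular channel, critical depth y_c = (q²/g)^(1/3) where q = Q/b = 417/7.23 = 57.68 m²/s.
So y_c = (57.68²/9.81)^(1/3) = 6.97 m.

y_c = 6.97 m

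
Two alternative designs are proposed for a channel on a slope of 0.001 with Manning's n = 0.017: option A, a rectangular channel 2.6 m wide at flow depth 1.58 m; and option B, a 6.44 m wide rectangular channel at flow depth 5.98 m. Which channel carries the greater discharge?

channel B

Channel A: Flow area A = b·y = 2.6 × 1.58 = 4.108 m². Wetted perimeter P = b + 2y = 2.6 + 2×1.58 = 5.76 m. Hydraulic radius R = A/P = 4.108/5.76 = 0.7132 m. Q_A = (1/0.017)·4.108·0.7132^(2/3)·√0.001 = 6.1 m³/s.
Channel B: Flow area A = b·y = 6.44 × 5.98 = 38.51 m². Wetted perimeter P = b + 2y = 6.44 + 2×5.98 = 18.4 m. Hydraulic radius R = A/P = 38.51/18.4 = 2.093 m. Q_B = (1/0.017)·38.51·2.093^(2/3)·√0.001 = 117.2 m³/s.
Q_A = 6.1 m³/s vs Q_B = 117.2 m³/s, so channel B carries more.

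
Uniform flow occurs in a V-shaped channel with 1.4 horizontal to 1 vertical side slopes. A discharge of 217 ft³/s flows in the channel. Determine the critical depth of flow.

At critical depth, Q² T / (g A³) = 1, i.e. A³/T = Q²/g = 217²/32.2 = 1462.
At y = 3.78 ft: A³/T = 756.3 — too small.
At y = 4.31 ft: A³/T = 1458 — matches.

y_c = 4.31 ft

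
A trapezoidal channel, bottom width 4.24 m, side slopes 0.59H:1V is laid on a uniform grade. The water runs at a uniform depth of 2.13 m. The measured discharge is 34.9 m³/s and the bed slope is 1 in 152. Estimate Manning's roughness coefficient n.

With bottom width b = 4.24 m and side slope z = 0.59: A = (b + zy)y = (4.24 + 0.59×2.13)×2.13 = 11.71 m²; P = b + 2y√(1+z²) = 4.24 + 2×2.13×1.161 = 9.186 m.
Hydraulic radius R = A/P = 11.71/9.186 = 1.275 m.
Rearranging Manning's equation: n = (1/Q) A R^(2/3) S^(1/2) = (1/34.9) × 11.71 × 1.275^(2/3) × √0.006579 = 0.032.

n = 0.032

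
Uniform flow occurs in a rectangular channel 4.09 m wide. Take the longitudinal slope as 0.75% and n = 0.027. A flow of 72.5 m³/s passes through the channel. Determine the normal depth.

Manning's equation rearranged: A R^(2/3) = nQ / (1·√S) = 0.027 × 72.5 / (√0.0075) = 22.6.
Try y = 5.1 m: A R^(2/3) = 26.84 — over.
Try y = 3.58 m: A R^(2/3) = 17.45 — short.
Try y = 4.42 m: A R^(2/3) = 22.6 — matches.

y_n = 4.42 m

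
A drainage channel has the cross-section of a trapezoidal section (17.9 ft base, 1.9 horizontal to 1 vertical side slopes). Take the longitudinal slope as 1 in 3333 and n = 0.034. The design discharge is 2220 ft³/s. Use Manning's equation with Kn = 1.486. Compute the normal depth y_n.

y_n = 15.1 ft

Manning's equation rearranged: A R^(2/3) = nQ / (1.486·√S) = 0.034 × 2220 / (1.486 × √0.0003) = 2932.
At y = 17.5 ft: A R^(2/3) = 4049 — too large.
At y = 12.5 ft: A R^(2/3) = 1954 — too small.
At y = 15.1 ft: A R^(2/3) = 2931 — matches.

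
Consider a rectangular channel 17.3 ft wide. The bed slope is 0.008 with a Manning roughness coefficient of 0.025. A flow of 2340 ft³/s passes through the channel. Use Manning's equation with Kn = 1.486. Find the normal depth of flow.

y_n = 9.35 ft

Manning's equation rearranged: A R^(2/3) = nQ / (1.486·√S) = 0.025 × 2340 / (1.486 × √0.008) = 440.1.
Try y = 7.35 ft: A R^(2/3) = 319 — low.
Try y = 11.7 ft: A R^(2/3) = 589.7 — high.
Try y = 9.35 ft: A R^(2/3) = 440.4 — ≈ 440.1.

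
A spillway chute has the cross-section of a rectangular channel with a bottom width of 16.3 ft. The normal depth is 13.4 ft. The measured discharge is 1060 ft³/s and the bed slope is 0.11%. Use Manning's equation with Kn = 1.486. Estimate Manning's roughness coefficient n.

Flow area A = b·y = 16.3 × 13.4 = 218.4 ft². Wetted perimeter P = b + 2y = 16.3 + 2×13.4 = 43.1 ft.
Hydraulic radius R = A/P = 218.4/43.1 = 5.068 ft.
Rearranging Manning's equation: n = (1.486/Q) A R^(2/3) S^(1/2) = (1.486/1060) × 218.4 × 5.068^(2/3) × √0.0011 = 0.03.

n = 0.03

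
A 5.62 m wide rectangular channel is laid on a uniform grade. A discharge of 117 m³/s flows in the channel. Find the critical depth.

y_c = 3.54 m

For a rectangular channel, critical depth y_c = (q²/g)^(1/3) where q = Q/b = 117/5.62 = 20.82 m²/s.
So y_c = (20.82²/9.81)^(1/3) = 3.54 m.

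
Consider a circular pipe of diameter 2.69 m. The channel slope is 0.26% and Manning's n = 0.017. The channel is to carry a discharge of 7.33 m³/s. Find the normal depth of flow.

Manning's equation rearranged: A R^(2/3) = nQ / (1·√S) = 0.017 × 7.33 / (√0.0026) = 2.444.
At y = 1.8 m: A R^(2/3) = 3.437 — too large.
At y = 1.44 m: A R^(2/3) = 2.445 — ≈ 2.444.

y_n = 1.44 m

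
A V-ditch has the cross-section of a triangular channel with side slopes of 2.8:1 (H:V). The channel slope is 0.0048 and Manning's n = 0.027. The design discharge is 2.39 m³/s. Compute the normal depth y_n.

Manning's equation rearranged: A R^(2/3) = nQ / (1·√S) = 0.027 × 2.39 / (√0.0048) = 0.9314.
Trying y = 0.654 m: A R^(2/3) = 0.5461 — too small.
Trying y = 1.02 m: A R^(2/3) = 1.787 — too large.
Trying y = 0.799 m: A R^(2/3) = 0.9316 — matches.

y_n = 0.799 m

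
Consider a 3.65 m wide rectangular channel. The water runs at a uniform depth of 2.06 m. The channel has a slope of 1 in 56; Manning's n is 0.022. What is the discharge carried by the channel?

Flow area A = b·y = 3.65 × 2.06 = 7.519 m². Wetted perimeter P = b + 2y = 3.65 + 2×2.06 = 7.77 m.
Hydraulic radius R = A/P = 7.519/7.77 = 0.9677 m.
Manning's equation: Q = (1/n) A R^(2/3) S^(1/2) = (1/0.022) × 7.519 × 0.9677^(2/3) × 0.01786^(1/2) = 44.7 m³/s.

Q = 44.7 m³/s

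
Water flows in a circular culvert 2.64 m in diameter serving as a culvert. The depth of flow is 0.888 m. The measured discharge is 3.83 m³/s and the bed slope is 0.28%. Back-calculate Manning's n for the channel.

For a circular section of diameter D = 2.64 m at depth y = 0.888 m, the central angle is θ = 2 arccos(1 − 2y/D) = 2.475 rad. Then A = (D²/8)(θ − sin θ) = 1.617 m² and P = Dθ/2 = 3.267 m.
Hydraulic radius R = A/P = 1.617/3.267 = 0.4951 m.
Rearranging Manning's equation: n = (1/Q) A R^(2/3) S^(1/2) = (1/3.83) × 1.617 × 0.4951^(2/3) × √0.0028 = 0.014.

n = 0.014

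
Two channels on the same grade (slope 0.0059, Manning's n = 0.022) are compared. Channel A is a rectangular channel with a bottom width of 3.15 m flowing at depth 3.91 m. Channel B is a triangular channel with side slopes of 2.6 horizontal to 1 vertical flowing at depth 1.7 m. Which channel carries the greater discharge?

channel A

Channel A: Flow area A = b·y = 3.15 × 3.91 = 12.32 m². Wetted perimeter P = b + 2y = 3.15 + 2×3.91 = 10.97 m. Hydraulic radius R = A/P = 12.32/10.97 = 1.123 m. Q_A = (1/0.022)·12.32·1.123^(2/3)·√0.0059 = 46.45 m³/s.
Channel B: For a triangular section with side slope z = 2.6: A = zy² = 2.6×1.7² = 7.514 m²; P = 2y√(1+z²) = 2×1.7×2.786 = 9.471 m. Hydraulic radius R = A/P = 7.514/9.471 = 0.7933 m. Q_B = (1/0.022)·7.514·0.7933^(2/3)·√0.0059 = 22.48 m³/s.
Q_A = 46.45 m³/s vs Q_B = 22.48 m³/s, so channel A carries more.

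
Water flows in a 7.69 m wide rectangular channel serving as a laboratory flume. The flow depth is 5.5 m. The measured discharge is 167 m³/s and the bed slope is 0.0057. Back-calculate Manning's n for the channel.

n = 0.033

Flow area A = b·y = 7.69 × 5.5 = 42.3 m². Wetted perimeter P = b + 2y = 7.69 + 2×5.5 = 18.69 m.
Hydraulic radius R = A/P = 42.3/18.69 = 2.263 m.
Rearranging Manning's equation: n = (1/Q) A R^(2/3) S^(1/2) = (1/167) × 42.3 × 2.263^(2/3) × √0.0057 = 0.033.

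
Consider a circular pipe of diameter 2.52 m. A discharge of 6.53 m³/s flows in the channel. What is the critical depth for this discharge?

y_c = 1.15 m

At critical depth, Q² T / (g A³) = 1, i.e. A³/T = Q²/g = 6.53²/9.81 = 4.347.
At y = 0.845 m: A³/T = 1.327 — too small.
At y = 1.15 m: A³/T = 4.34 — matches.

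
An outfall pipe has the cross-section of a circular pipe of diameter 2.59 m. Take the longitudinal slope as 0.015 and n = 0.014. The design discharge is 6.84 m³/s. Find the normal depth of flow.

y_n = 0.782 m

Manning's equation rearranged: A R^(2/3) = nQ / (1·√S) = 0.014 × 6.84 / (√0.015) = 0.7819.
Trying y = 0.66 m: A R^(2/3) = 0.561 — short.
Trying y = 0.782 m: A R^(2/3) = 0.7818 — close enough.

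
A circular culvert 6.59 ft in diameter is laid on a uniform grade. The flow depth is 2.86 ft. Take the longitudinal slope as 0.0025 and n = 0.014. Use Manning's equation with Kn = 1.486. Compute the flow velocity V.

For a circular section of diameter D = 6.59 ft at depth y = 2.86 ft, the central angle is θ = 2 arccos(1 − 2y/D) = 2.877 rad. Then A = (D²/8)(θ − sin θ) = 14.2 ft² and P = Dθ/2 = 9.479 ft.
Hydraulic radius R = A/P = 14.2/9.479 = 1.498 ft.
From Manning's equation, V = (1.486/n) R^(2/3) S^(1/2) = (1.486/0.014) × 1.498^(2/3) × 0.0025^(1/2) = 6.95 ft/s.

V = 6.95 ft/s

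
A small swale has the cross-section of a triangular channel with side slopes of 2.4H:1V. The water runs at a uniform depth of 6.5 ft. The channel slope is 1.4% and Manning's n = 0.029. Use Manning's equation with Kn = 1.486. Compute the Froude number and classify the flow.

supercritical

For a triangular section with side slope z = 2.4: A = zy² = 2.4×6.5² = 101.4 ft²; P = 2y√(1+z²) = 2×6.5×2.6 = 33.8 ft.
Hydraulic radius R = A/P = 101.4/33.8 = 3 ft.
V = (1.486/n) R^(2/3) √S = (1.486/0.029) × 3^(2/3) × √0.014 = 12.61 ft/s. Hydraulic depth D_h = A/T = 101.4/31.2 = 3.25 ft.
Froude number Fr = V/√(g·D_h) = 12.61/√(32.2×3.25) = 1.23, which is greater than 1, so the flow is supercritical.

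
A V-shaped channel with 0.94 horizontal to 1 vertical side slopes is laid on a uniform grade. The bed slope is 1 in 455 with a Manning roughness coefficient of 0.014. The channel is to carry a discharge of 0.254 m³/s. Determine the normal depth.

y_n = 0.509 m

Manning's equation rearranged: A R^(2/3) = nQ / (1·√S) = 0.014 × 0.254 / (√0.002198) = 0.07585.
At y = 0.426 m: A R^(2/3) = 0.04727 — too small.
At y = 0.571 m: A R^(2/3) = 0.1033 — too large.
At y = 0.509 m: A R^(2/3) = 0.07599 — close enough.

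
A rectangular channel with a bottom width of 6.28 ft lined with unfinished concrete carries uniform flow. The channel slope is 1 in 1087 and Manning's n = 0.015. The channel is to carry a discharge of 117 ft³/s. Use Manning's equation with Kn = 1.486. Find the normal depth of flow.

Manning's equation rearranged: A R^(2/3) = nQ / (1.486·√S) = 0.015 × 117 / (1.486 × √0.00092) = 38.94.
Try y = 3.47 ft: A R^(2/3) = 30.41 — too small.
Try y = 4.63 ft: A R^(2/3) = 44.15 — too large.
Try y = 4.2 ft: A R^(2/3) = 38.98 — matches.

y_n = 4.2 ft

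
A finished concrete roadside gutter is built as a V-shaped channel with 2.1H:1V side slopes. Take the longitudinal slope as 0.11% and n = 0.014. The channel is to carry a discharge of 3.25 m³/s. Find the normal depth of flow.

Manning's equation rearranged: A R^(2/3) = nQ / (1·√S) = 0.014 × 3.25 / (√0.0011) = 1.372.
At y = 1.31 m: A R^(2/3) = 2.539 — over.
At y = 0.797 m: A R^(2/3) = 0.6748 — short.
At y = 1.04 m: A R^(2/3) = 1.372 — close enough.

y_n = 1.04 m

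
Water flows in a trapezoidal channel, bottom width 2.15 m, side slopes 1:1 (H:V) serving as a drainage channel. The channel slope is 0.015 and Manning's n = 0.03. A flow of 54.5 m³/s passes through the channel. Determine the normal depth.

Manning's equation rearranged: A R^(2/3) = nQ / (1·√S) = 0.03 × 54.5 / (√0.015) = 13.35.
Try y = 2.06 m: A R^(2/3) = 9.17 — short.
Try y = 3.03 m: A R^(2/3) = 20.24 — over.
Try y = 2.48 m: A R^(2/3) = 13.34 — matches.

y_n = 2.48 m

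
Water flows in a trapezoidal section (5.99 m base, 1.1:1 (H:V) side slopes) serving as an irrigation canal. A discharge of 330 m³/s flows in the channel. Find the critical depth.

At critical depth, Q² T / (g A³) = 1, i.e. A³/T = Q²/g = 330²/9.81 = 11100.
Try y = 6.35 m: A³/T = 28020 — over.
Try y = 4.42 m: A³/T = 7023 — short.
Try y = 4.99 m: A³/T = 11080 — matches.

y_c = 4.99 m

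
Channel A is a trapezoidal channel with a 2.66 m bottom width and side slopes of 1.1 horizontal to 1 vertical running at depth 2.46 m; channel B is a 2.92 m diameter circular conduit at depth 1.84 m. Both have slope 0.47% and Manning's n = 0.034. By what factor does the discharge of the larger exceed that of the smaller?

4.05

Channel A: With bottom width b = 2.66 m and side slope z = 1.1: A = (b + zy)y = (2.66 + 1.1×2.46)×2.46 = 13.2 m²; P = b + 2y√(1+z²) = 2.66 + 2×2.46×1.487 = 9.974 m. Hydraulic radius R = A/P = 13.2/9.974 = 1.323 m. Q_A = (1/0.034)·13.2·1.323^(2/3)·√0.0047 = 32.08 m³/s.
Channel B: For a circular section of diameter D = 2.92 m at depth y = 1.84 m, the central angle is θ = 2 arccos(1 − 2y/D) = 3.668 rad. Then A = (D²/8)(θ − sin θ) = 4.445 m² and P = Dθ/2 = 5.356 m. Hydraulic radius R = A/P = 4.445/5.356 = 0.83 m. Q_B = (1/0.034)·4.445·0.83^(2/3)·√0.0047 = 7.916 m³/s.
The larger discharge is 32.08 m³/s and the smaller is 7.916 m³/s; the ratio is 4.05.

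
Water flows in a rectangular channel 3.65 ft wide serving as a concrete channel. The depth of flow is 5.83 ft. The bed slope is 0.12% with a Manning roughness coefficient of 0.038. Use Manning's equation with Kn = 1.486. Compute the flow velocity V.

Flow area A = b·y = 3.65 × 5.83 = 21.28 ft². Wetted perimeter P = b + 2y = 3.65 + 2×5.83 = 15.31 ft.
Hydraulic radius R = A/P = 21.28/15.31 = 1.39 ft.
From Manning's equation, V = (1.486/n) R^(2/3) S^(1/2) = (1.486/0.038) × 1.39^(2/3) × 0.0012^(1/2) = 1.69 ft/s.

V = 1.69 ft/s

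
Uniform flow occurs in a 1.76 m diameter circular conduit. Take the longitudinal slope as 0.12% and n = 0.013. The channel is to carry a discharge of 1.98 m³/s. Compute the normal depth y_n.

Manning's equation rearranged: A R^(2/3) = nQ / (1·√S) = 0.013 × 1.98 / (√0.0012) = 0.743.
Try y = 0.744 m: A R^(2/3) = 0.5243 — too small.
Try y = 1.09 m: A R^(2/3) = 0.992 — too large.
Try y = 0.909 m: A R^(2/3) = 0.7432 — ≈ 0.743.

y_n = 0.909 m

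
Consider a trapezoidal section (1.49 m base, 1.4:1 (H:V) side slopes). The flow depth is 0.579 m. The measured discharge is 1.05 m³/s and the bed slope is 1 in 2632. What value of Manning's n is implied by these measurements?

n = 0.013

With bottom width b = 1.49 m and side slope z = 1.4: A = (b + zy)y = (1.49 + 1.4×0.579)×0.579 = 1.332 m²; P = b + 2y√(1+z²) = 1.49 + 2×0.579×1.72 = 3.482 m.
Hydraulic radius R = A/P = 1.332/3.482 = 0.3825 m.
Rearranging Manning's equation: n = (1/Q) A R^(2/3) S^(1/2) = (1/1.05) × 1.332 × 0.3825^(2/3) × √0.0003799 = 0.013.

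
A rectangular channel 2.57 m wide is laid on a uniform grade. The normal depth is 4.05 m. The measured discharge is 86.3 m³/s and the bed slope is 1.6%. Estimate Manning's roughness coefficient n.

Flow area A = b·y = 2.57 × 4.05 = 10.41 m². Wetted perimeter P = b + 2y = 2.57 + 2×4.05 = 10.67 m.
Hydraulic radius R = A/P = 10.41/10.67 = 0.9755 m.
Rearranging Manning's equation: n = (1/Q) A R^(2/3) S^(1/2) = (1/86.3) × 10.41 × 0.9755^(2/3) × √0.016 = 0.015.

n = 0.015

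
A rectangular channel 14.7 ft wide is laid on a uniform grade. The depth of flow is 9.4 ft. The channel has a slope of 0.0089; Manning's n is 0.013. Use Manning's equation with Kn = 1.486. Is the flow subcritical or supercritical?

supercritical

Flow area A = b·y = 14.7 × 9.4 = 138.2 ft². Wetted perimeter P = b + 2y = 14.7 + 2×9.4 = 33.5 ft.
Hydraulic radius R = A/P = 138.2/33.5 = 4.125 ft.
V = (1.486/n) R^(2/3) √S = (1.486/0.013) × 4.125^(2/3) × √0.0089 = 27.74 ft/s. Hydraulic depth D_h = A/T = 138.2/14.7 = 9.4 ft.
Froude number Fr = V/√(g·D_h) = 27.74/√(32.2×9.4) = 1.59, which is greater than 1, so the flow is supercritical.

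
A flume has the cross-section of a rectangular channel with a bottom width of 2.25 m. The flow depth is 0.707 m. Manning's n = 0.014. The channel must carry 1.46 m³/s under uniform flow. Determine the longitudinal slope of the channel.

S = 0.000502

Flow area A = b·y = 2.25 × 0.707 = 1.591 m². Wetted perimeter P = b + 2y = 2.25 + 2×0.707 = 3.664 m.
Hydraulic radius R = A/P = 1.591/3.664 = 0.4342 m.
From Manning's equation, S = [nQ / (1 A R^(2/3))]² = [0.014 × 1.46 / (1 × 1.591 × 0.4342^(2/3))]² = 0.000502.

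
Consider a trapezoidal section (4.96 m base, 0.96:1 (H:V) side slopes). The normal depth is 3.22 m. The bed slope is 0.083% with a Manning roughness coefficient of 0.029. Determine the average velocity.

With bottom width b = 4.96 m and side slope z = 0.96: A = (b + zy)y = (4.96 + 0.96×3.22)×3.22 = 25.92 m²; P = b + 2y√(1+z²) = 4.96 + 2×3.22×1.386 = 13.89 m.
Hydraulic radius R = A/P = 25.92/13.89 = 1.867 m.
From Manning's equation, V = (1/n) R^(2/3) S^(1/2) = (1/0.029) × 1.867^(2/3) × 0.00083^(1/2) = 1.51 m/s.

V = 1.51 m/s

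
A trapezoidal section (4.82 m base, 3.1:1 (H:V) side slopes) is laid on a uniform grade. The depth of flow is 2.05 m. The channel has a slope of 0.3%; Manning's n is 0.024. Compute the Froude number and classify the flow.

subcritical

With bottom width b = 4.82 m and side slope z = 3.1: A = (b + zy)y = (4.82 + 3.1×2.05)×2.05 = 22.91 m²; P = b + 2y√(1+z²) = 4.82 + 2×2.05×3.257 = 18.17 m.
Hydraulic radius R = A/P = 22.91/18.17 = 1.26 m.
V = (1/n) R^(2/3) √S = (1/0.024) × 1.26^(2/3) × √0.003 = 2.663 m/s. Hydraulic depth D_h = A/T = 22.91/17.53 = 1.307 m.
Froude number Fr = V/√(g·D_h) = 2.663/√(9.81×1.307) = 0.744, which is less than 1, so the flow is subcritical.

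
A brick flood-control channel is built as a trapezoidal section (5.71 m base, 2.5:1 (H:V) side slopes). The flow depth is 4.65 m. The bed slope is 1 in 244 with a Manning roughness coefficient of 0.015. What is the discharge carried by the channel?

Q = 654 m³/s

With bottom width b = 5.71 m and side slope z = 2.5: A = (b + zy)y = (5.71 + 2.5×4.65)×4.65 = 80.61 m²; P = b + 2y√(1+z²) = 5.71 + 2×4.65×2.693 = 30.75 m.
Hydraulic radius R = A/P = 80.61/30.75 = 2.621 m.
Manning's equation: Q = (1/n) A R^(2/3) S^(1/2) = (1/0.015) × 80.61 × 2.621^(2/3) × 0.004098^(1/2) = 654 m³/s.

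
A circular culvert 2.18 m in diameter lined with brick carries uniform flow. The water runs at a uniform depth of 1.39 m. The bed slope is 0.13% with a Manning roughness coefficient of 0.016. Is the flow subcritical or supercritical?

subcritical

For a circular section of diameter D = 2.18 m at depth y = 1.39 m, the central angle is θ = 2 arccos(1 − 2y/D) = 3.699 rad. Then A = (D²/8)(θ − sin θ) = 2.512 m² and P = Dθ/2 = 4.032 m.
Hydraulic radius R = A/P = 2.512/4.032 = 0.623 m.
V = (1/n) R^(2/3) √S = (1/0.016) × 0.623^(2/3) × √0.0013 = 1.644 m/s. Hydraulic depth D_h = A/T = 2.512/2.096 = 1.199 m.
Froude number Fr = V/√(g·D_h) = 1.644/√(9.81×1.199) = 0.479, which is less than 1, so the flow is subcritical.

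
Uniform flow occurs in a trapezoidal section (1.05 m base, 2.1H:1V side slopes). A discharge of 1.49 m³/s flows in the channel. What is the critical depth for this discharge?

At critical depth, Q² T / (g A³) = 1, i.e. A³/T = Q²/g = 1.49²/9.81 = 0.2263.
Try y = 0.487 m: A³/T = 0.3323 — too large.
Try y = 0.374 m: A³/T = 0.1234 — too small.
Try y = 0.44 m: A³/T = 0.2261 — close enough.

y_c = 0.44 m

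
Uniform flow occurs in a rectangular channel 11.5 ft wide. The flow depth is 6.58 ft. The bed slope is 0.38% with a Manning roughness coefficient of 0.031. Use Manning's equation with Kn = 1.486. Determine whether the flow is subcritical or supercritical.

subcritical

Flow area A = b·y = 11.5 × 6.58 = 75.67 ft². Wetted perimeter P = b + 2y = 11.5 + 2×6.58 = 24.66 ft.
Hydraulic radius R = A/P = 75.67/24.66 = 3.069 ft.
V = (1.486/n) R^(2/3) √S = (1.486/0.031) × 3.069^(2/3) × √0.0038 = 6.24 ft/s. Hydraulic depth D_h = A/T = 75.67/11.5 = 6.58 ft.
Froude number Fr = V/√(g·D_h) = 6.24/√(32.2×6.58) = 0.429, which is less than 1, so the flow is subcritical.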